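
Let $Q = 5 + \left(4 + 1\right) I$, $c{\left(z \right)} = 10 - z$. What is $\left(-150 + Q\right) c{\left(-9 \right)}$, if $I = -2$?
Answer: $-2945$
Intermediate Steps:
$Q = -5$ ($Q = 5 + \left(4 + 1\right) \left(-2\right) = 5 + 5 \left(-2\right) = 5 - 10 = -5$)
$\left(-150 + Q\right) c{\left(-9 \right)} = \left(-150 - 5\right) \left(10 - -9\right) = - 155 \left(10 + 9\right) = \left(-155\right) 19 = -2945$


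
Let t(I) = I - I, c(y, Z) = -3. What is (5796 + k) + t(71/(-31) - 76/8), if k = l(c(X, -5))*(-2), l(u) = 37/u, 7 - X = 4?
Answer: 17462/3 ≈ 5820.7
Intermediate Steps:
X = 3 (X = 7 - 1*4 = 7 - 4 = 3)
t(I) = 0
k = 74/3 (k = (37/(-3))*(-2) = (37*(-⅓))*(-2) = -37/3*(-2) = 74/3 ≈ 24.667)
(5796 + k) + t(71/(-31) - 76/8) = (5796 + 74/3) + 0 = 17462/3 + 0 = 17462/3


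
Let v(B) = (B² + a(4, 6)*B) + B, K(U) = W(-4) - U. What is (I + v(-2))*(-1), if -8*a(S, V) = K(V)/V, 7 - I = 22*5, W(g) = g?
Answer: 1217/12 ≈ 101.42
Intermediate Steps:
K(U) = -4 - U
I = -103 (I = 7 - 22*5 = 7 - 1*110 = 7 - 110 = -103)
a(S, V) = -(-4 - V)/(8*V)
v(B) = B² + 29*B/24 (v(B) = (B² + ((⅛)*(4 + 6)/6)*B) + B = (B² + ((⅛)*(⅙)*10)*B) + B = (B² + 5*B/24) + B = B² + 29*B/24)
(I + v(-2))*(-1) = (-103 + (1/24)*(-2)*(29 + 24*(-2)))*(-1) = (-103 + (1/24)*(-2)*(29 - 48))*(-1) = (-103 + (1/24)*(-2)*(-19))*(-1) = (-103 + 19/12)*(-1) = -1217/12*(-1) = 1217/12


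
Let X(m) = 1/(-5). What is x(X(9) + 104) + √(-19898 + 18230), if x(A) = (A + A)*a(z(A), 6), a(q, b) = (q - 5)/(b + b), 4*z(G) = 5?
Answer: -519/8 + 2*I*√417 ≈ -64.875 + 40.841*I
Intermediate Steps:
X(m) = -⅕
z(G) = 5/4 (z(G) = (¼)*5 = 5/4)
a(q, b) = (-5 + q)/(2*b) (a(q, b) = (-5 + q)/((2*b)) = (-5 + q)*(1/(2*b)) = (-5 + q)/(2*b))
x(A) = -5*A/8 (x(A) = (A + A)*((½)*(-5 + 5/4)/6) = (2*A)*((½)*(⅙)*(-15/4)) = (2*A)*(-5/16) = -5*A/8)
x(X(9) + 104) + √(-19898 + 18230) = -5*(-⅕ + 104)/8 + √(-19898 + 18230) = -5/8*519/5 + √(-1668) = -519/8 + 2*I*√417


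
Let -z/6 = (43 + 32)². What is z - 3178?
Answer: -36928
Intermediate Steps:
z = -33750 (z = -6*(43 + 32)² = -6*75² = -6*5625 = -33750)
z - 3178 = -33750 - 3178 = -36928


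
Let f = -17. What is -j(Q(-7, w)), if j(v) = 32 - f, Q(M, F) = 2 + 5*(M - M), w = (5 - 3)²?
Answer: -49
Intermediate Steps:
w = 4 (w = 2² = 4)
Q(M, F) = 2 (Q(M, F) = 2 + 5*0 = 2 + 0 = 2)
j(v) = 49 (j(v) = 32 - 1*(-17) = 32 + 17 = 49)
-j(Q(-7, w)) = -1*49 = -49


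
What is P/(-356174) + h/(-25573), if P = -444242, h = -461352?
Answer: 87841093957/4554218851 ≈ 19.288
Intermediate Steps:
P/(-356174) + h/(-25573) = -444242/(-356174) - 461352/(-25573) = -444242*(-1/356174) - 461352*(-1/25573) = 222121/178087 + 461352/25573 = 87841093957/4554218851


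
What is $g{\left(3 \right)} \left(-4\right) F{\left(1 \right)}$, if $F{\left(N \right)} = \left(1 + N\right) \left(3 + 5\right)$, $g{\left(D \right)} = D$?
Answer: $-192$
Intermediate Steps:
$F{\left(N \right)} = 8 + 8 N$ ($F{\left(N \right)} = \left(1 + N\right) 8 = 8 + 8 N$)
$g{\left(3 \right)} \left(-4\right) F{\left(1 \right)} = 3 \left(-4\right) \left(8 + 8 \cdot 1\right) = - 12 \left(8 + 8\right) = \left(-12\right) 16 = -192$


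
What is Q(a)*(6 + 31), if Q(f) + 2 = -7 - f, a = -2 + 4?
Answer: -407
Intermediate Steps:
a = 2
Q(f) = -9 - f (Q(f) = -2 + (-7 - f) = -9 - f)
Q(a)*(6 + 31) = (-9 - 1*2)*(6 + 31) = (-9 - 2)*37 = -11*37 = -407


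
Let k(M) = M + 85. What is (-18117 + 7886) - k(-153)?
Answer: -10163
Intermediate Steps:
k(M) = 85 + M
(-18117 + 7886) - k(-153) = (-18117 + 7886) - (85 - 153) = -10231 - 1*(-68) = -10231 + 68 = -10163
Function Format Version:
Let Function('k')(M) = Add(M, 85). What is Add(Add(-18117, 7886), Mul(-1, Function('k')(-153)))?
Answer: -10163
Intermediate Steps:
Function('k')(M) = Add(85, M)
Add(Add(-18117, 7886), Mul(-1, Function('k')(-153))) = Add(Add(-18117, 7886), Mul(-1, Add(85, -153))) = Add(-10231, Mul(-1, -68)) = Add(-10231, 68) = -10163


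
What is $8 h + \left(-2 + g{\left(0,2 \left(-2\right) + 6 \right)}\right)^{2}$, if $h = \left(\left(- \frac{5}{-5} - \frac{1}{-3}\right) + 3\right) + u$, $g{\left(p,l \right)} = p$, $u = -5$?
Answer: $- \frac{4}{3} \approx -1.3333$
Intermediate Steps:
$h = - \frac{2}{3}$ ($h = \left(\left(- \frac{5}{-5} - \frac{1}{-3}\right) + 3\right) - 5 = \left(\left(\left(-5\right) \left(- \frac{1}{5}\right) - - \frac{1}{3}\right) + 3\right) - 5 = \left(\left(1 + \frac{1}{3}\right) + 3\right) - 5 = \left(\frac{4}{3} + 3\right) - 5 = \frac{13}{3} - 5 = - \frac{2}{3} \approx -0.66667$)
$8 h + \left(-2 + g{\left(0,2 \left(-2\right) + 6 \right)}\right)^{2} = 8 \left(- \frac{2}{3}\right) + \left(-2 + 0\right)^{2} = - \frac{16}{3} + \left(-2\right)^{2} = - \frac{16}{3} + 4 = - \frac{4}{3}$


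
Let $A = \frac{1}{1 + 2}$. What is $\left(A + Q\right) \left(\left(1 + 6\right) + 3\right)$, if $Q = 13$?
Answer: $\frac{400}{3} \approx 133.33$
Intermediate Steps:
$A = \frac{1}{3} \approx 0.33333$
$\left(A + Q\right) \left(\left(1 + 6\right) + 3\right) = \left(\frac{1}{3} + 13\right) \left(\left(1 + 6\right) + 3\right) = \frac{40 \left(7 + 3\right)}{3} = \frac{40}{3} \cdot 10 = \frac{400}{3}$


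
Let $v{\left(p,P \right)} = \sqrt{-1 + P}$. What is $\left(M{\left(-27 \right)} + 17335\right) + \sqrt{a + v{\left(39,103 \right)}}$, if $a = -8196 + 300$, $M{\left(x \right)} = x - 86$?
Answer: $17222 + \sqrt{-7896 + \sqrt{102}} \approx 17222.0 + 88.803 i$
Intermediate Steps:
$M{\left(x \right)} = -86 + x$ ($M{\left(x \right)} = x - 86 = -86 + x$)
$a = -7896$
$\left(M{\left(-27 \right)} + 17335\right) + \sqrt{a + v{\left(39,103 \right)}} = \left(\left(-86 - 27\right) + 17335\right) + \sqrt{-7896 + \sqrt{-1 + 103}} = \left(-113 + 17335\right) + \sqrt{-7896 + \sqrt{102}} = 17222 + \sqrt{-7896 + \sqrt{102}}$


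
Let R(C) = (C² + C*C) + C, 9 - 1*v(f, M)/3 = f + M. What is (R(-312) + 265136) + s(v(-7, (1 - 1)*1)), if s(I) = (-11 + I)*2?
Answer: 459586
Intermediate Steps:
v(f, M) = 27 - 3*M - 3*f (v(f, M) = 27 - 3*(f + M) = 27 - 3*(M + f) = 27 + (-3*M - 3*f) = 27 - 3*M - 3*f)
s(I) = -22 + 2*I
R(C) = C + 2*C² (R(C) = (C² + C²) + C = 2*C² + C = C + 2*C²)
(R(-312) + 265136) + s(v(-7, (1 - 1)*1)) = (-312*(1 + 2*(-312)) + 265136) + (-22 + 2*(27 - 3*(1 - 1) - 3*(-7))) = (-312*(1 - 624) + 265136) + (-22 + 2*(27 - 0 + 21)) = (-312*(-623) + 265136) + (-22 + 2*(27 - 3*0 + 21)) = (194376 + 265136) + (-22 + 2*(27 + 0 + 21)) = 459512 + (-22 + 2*48) = 459512 + (-22 + 96) = 459512 + 74 = 459586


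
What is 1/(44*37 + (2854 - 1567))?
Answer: 1/2915 ≈ 0.00034305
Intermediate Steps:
1/(44*37 + (2854 - 1567)) = 1/(1628 + 1287) = 1/2915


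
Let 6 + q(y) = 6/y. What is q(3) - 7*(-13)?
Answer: 87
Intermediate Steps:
q(y) = -6 + 6/y
q(3) - 7*(-13) = (-6 + 6/3) - 7*(-13) = (-6 + 6*(⅓)) + 91 = (-6 + 2) + 91 = -4 + 91 = 87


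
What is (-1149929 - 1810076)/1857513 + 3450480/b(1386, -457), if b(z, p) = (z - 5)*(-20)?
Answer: -324553339717/2565225453 ≈ -126.52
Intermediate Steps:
b(z, p) = 100 - 20*z (b(z, p) = (-5 + z)*(-20) = 100 - 20*z)
(-1149929 - 1810076)/1857513 + 3450480/b(1386, -457) = (-1149929 - 1810076)/1857513 + 3450480/(100 - 20*1386) = -2960005*1/1857513 + 3450480/(100 - 27720) = -2960005/1857513 + 3450480/(-27620) = -2960005/1857513 + 3450480*(-1/27620) = -2960005/1857513 - 172524/1381 = -324553339717/2565225453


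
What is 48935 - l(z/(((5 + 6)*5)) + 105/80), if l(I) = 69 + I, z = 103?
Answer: 42999277/880 ≈ 48863.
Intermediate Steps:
48935 - l(z/(((5 + 6)*5)) + 105/80) = 48935 - (69 + (103/(((5 + 6)*5)) + 105/80)) = 48935 - (69 + (103/((11*5)) + 105*(1/80))) = 48935 - (69 + (103/55 + 21/16)) = 48935 - (69 + 2803/880) = 48935 - 1*63523/880 = 48935 - 63523/880 = 42999277/880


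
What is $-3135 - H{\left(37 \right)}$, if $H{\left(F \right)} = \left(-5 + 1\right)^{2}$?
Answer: $-3151$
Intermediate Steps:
$H{\left(F \right)} = 16$ ($H{\left(F \right)} = \left(-4\right)^{2} = 16$)
$-3135 - H{\left(37 \right)} = -3135 - 16 = -3151$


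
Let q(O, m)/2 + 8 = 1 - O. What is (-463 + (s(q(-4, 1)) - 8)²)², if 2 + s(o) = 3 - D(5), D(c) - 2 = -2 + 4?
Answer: 116964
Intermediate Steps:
D(c) = 4 (D(c) = 2 + (-2 + 4) = 2 + 2 = 4)
q(O, m) = -14 - 2*O (q(O, m) = -16 + 2*(1 - O) = -16 + (2 - 2*O) = -14 - 2*O)
s(o) = -3 (s(o) = -2 + (3 - 1*4) = -2 + (3 - 4) = -2 - 1 = -3)
(-463 + (s(q(-4, 1)) - 8)²)² = (-463 + (-3 - 8)²)² = (-463 + (-11)²)² = (-463 + 121)² = (-342)² = 116964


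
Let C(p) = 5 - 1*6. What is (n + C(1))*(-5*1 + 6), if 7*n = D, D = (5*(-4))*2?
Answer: -47/7 ≈ -6.7143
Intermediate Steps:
D = -40 (D = -20*2 = -40)
n = -40/7 (n = (⅐)*(-40) = -40/7 ≈ -5.7143)
C(p) = -1 (C(p) = 5 - 6 = -1)
(n + C(1))*(-5*1 + 6) = (-40/7 - 1)*(-5*1 + 6) = -47*(-5 + 6)/7 = -47/7*1 = -47/7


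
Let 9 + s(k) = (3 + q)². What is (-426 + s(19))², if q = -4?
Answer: 188356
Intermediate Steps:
s(k) = -8 (s(k) = -9 + (3 - 4)² = -9 + (-1)² = -9 + 1 = -8)
(-426 + s(19))² = (-426 - 8)² = (-434)² = 188356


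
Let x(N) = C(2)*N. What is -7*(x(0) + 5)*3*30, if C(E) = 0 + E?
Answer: -3150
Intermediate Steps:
C(E) = E
x(N) = 2*N
-7*(x(0) + 5)*3*30 = -7*(2*0 + 5)*3*30 = -7*(0 + 5)*3*30 = -35*3*30 = -7*15*30 = -105*30 = -3150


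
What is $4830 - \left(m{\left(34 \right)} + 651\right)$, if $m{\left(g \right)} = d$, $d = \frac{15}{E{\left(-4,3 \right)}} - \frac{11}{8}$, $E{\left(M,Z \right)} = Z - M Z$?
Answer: $\frac{33435}{8} \approx 4179.4$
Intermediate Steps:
$E{\left(M,Z \right)} = Z - M Z$
$d = - \frac{3}{8}$ ($d = \frac{15}{3 \left(1 - -4\right)} - \frac{11}{8} = \frac{15}{3 \left(1 + 4\right)} - \frac{11}{8} = \frac{15}{3 \cdot 5} - \frac{11}{8} = \frac{15}{15} - \frac{11}{8} = 15 \cdot \frac{1}{15} - \frac{11}{8} = 1 - \frac{11}{8} = - \frac{3}{8} \approx -0.375$)
$m{\left(g \right)} = - \frac{3}{8}$
$4830 - \left(m{\left(34 \right)} + 651\right) = 4830 - \left(- \frac{3}{8} + 651\right) = 4830 - \frac{5205}{8} = \frac{33435}{8}$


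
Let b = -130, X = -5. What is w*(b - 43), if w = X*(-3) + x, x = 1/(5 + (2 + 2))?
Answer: -23528/9 ≈ -2614.2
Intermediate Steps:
x = ⅑ (x = 1/(5 + 4) = 1/9 = ⅑ ≈ 0.11111)
w = 136/9 (w = -5*(-3) + ⅑ = 15 + ⅑ = 136/9 ≈ 15.111)
w*(b - 43) = 136*(-130 - 43)/9 = (136/9)*(-173) = -23528/9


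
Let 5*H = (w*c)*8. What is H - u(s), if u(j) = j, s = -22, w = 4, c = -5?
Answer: -10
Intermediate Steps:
H = -32 (H = ((4*(-5))*8)/5 = (-20*8)/5 = (⅕)*(-160) = -32)
H - u(s) = -32 - 1*(-22) = -32 + 22 = -10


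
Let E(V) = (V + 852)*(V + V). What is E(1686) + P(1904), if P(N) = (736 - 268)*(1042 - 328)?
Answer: 8892288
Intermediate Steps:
P(N) = 334152 (P(N) = 468*714 = 334152)
E(V) = 2*V*(852 + V) (E(V) = (852 + V)*(2*V) = 2*V*(852 + V))
E(1686) + P(1904) = 2*1686*(852 + 1686) + 334152 = 2*1686*2538 + 334152 = 8558136 + 334152 = 8892288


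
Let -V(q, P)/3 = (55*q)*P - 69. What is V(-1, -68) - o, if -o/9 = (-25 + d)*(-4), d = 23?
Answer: -10941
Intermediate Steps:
V(q, P) = 207 - 165*P*q (V(q, P) = -3*((55*q)*P - 69) = -3*(55*P*q - 69) = -3*(-69 + 55*P*q) = 207 - 165*P*q)
o = -72 (o = -9*(-25 + 23)*(-4) = -(-18)*(-4) = -9*8 = -72)
V(-1, -68) - o = (207 - 165*(-68)*(-1)) - 1*(-72) = (207 - 11220) + 72 = -11013 + 72 = -10941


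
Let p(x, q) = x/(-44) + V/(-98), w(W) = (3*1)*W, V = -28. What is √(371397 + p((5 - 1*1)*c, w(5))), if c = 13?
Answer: 150*√97867/77 ≈ 609.42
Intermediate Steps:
w(W) = 3*W
p(x, q) = 2/7 - x/44 (p(x, q) = x/(-44) - 28/(-98) = x*(-1/44) - 28*(-1/98) = -x/44 + 2/7 = 2/7 - x/44)
√(371397 + p((5 - 1*1)*c, w(5))) = √(371397 + (2/7 - (5 - 1*1)*13/44)) = √(371397 + (2/7 - (5 - 1)*13/44)) = √(371397 + (2/7 - 13/11)) = √(371397 - 69/77) = √(28597500/77) = 150*√97867/77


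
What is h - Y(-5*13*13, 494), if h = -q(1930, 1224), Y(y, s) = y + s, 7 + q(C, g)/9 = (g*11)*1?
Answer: -120762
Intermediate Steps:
q(C, g) = -63 + 99*g (q(C, g) = -63 + 9*((g*11)*1) = -63 + 9*((11*g)*1) = -63 + 9*(11*g) = -63 + 99*g)
Y(y, s) = s + y
h = -121113 (h = -(-63 + 99*1224) = -(-63 + 121176) = -1*121113 = -121113)
h - Y(-5*13*13, 494) = -121113 - (494 - 5*13*13) = -121113 - (494 - 65*13) = -121113 - (494 - 845) = -121113 - 1*(-351) = -121113 + 351 = -120762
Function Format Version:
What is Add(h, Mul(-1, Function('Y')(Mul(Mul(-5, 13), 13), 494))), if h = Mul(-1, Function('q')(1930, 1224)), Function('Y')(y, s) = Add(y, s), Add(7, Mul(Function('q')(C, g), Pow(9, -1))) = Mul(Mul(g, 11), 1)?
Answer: -120762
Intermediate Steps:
Function('q')(C, g) = Add(-63, Mul(99, g)) (Function('q')(C, g) = Add(-63, Mul(9, Mul(Mul(g, 11), 1))) = Add(-63, Mul(9, Mul(Mul(11, g), 1))) = Add(-63, Mul(9, Mul(11, g))) = Add(-63, Mul(99, g)))
Function('Y')(y, s) = Add(s, y)
h = -121113 (h = Mul(-1, Add(-63, Mul(99, 1224))) = Mul(-1, Add(-63, 121176)) = Mul(-1, 121113) = -121113)
Add(h, Mul(-1, Function('Y')(Mul(Mul(-5, 13), 13), 494))) = Add(-121113, Mul(-1, Add(494, Mul(Mul(-5, 13), 13)))) = Add(-121113, Mul(-1, Add(494, Mul(-65, 13)))) = Add(-121113, Mul(-1, Add(494, -845))) = Add(-121113, Mul(-1, -351)) = Add(-121113, 351) = -120762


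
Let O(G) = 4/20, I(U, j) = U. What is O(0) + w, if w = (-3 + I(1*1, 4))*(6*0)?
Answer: 1/5 ≈ 0.20000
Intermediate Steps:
w = 0 (w = (-3 + 1*1)*(6*0) = (-3 + 1)*0 = -2*0 = 0)
O(G) = 1/5 (O(G) = 4*(1/20) = 1/5)
O(0) + w = 1/5 + 0 = 1/5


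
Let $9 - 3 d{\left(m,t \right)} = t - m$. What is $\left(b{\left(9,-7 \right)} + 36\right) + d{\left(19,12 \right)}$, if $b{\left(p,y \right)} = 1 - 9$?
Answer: $\frac{100}{3} \approx 33.333$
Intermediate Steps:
$d{\left(m,t \right)} = 3 - \frac{t}{3} + \frac{m}{3}$ ($d{\left(m,t \right)} = 3 - \frac{t - m}{3} = 3 + \left(- \frac{t}{3} + \frac{m}{3}\right) = 3 - \frac{t}{3} + \frac{m}{3}$)
$b{\left(p,y \right)} = -8$
$\left(b{\left(9,-7 \right)} + 36\right) + d{\left(19,12 \right)} = \left(-8 + 36\right) + \left(3 - 4 + \frac{1}{3} \cdot 19\right) = 28 + \left(3 - 4 + \frac{19}{3}\right) = 28 + \frac{16}{3} = \frac{100}{3}$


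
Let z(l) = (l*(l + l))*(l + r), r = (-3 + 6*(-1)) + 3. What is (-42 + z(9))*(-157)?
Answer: -69708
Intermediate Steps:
r = -6 (r = (-3 - 6) + 3 = -9 + 3 = -6)
z(l) = 2*l²*(-6 + l) (z(l) = (l*(l + l))*(l - 6) = (l*(2*l))*(-6 + l) = (2*l²)*(-6 + l) = 2*l²*(-6 + l))
(-42 + z(9))*(-157) = (-42 + 2*9²*(-6 + 9))*(-157) = (-42 + 2*81*3)*(-157) = (-42 + 486)*(-157) = 444*(-157) = -69708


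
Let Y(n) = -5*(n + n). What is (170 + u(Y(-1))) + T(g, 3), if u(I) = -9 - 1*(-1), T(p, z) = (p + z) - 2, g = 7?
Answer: 170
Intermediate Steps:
T(p, z) = -2 + p + z
Y(n) = -10*n
u(I) = -8 (u(I) = -9 + 1 = -8)
(170 + u(Y(-1))) + T(g, 3) = (170 - 8) + (-2 + 7 + 3) = 162 + 8 = 170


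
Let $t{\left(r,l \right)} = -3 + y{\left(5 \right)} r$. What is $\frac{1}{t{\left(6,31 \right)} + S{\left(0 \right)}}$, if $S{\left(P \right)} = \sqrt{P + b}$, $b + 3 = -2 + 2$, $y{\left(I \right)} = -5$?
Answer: $- \frac{11}{364} - \frac{i \sqrt{3}}{1092} \approx -0.03022 - 0.0015861 i$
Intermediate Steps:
$b = -3$ ($b = -3 + \left(-2 + 2\right) = -3 + 0 = -3$)
$t{\left(r,l \right)} = -3 - 5 r$
$S{\left(P \right)} = \sqrt{-3 + P}$ ($S{\left(P \right)} = \sqrt{P - 3} = \sqrt{-3 + P}$)
$\frac{1}{t{\left(6,31 \right)} + S{\left(0 \right)}} = \frac{1}{\left(-3 - 30\right) + \sqrt{-3 + 0}} = \frac{1}{\left(-3 - 30\right) + \sqrt{-3}} = \frac{1}{-33 + i \sqrt{3}}$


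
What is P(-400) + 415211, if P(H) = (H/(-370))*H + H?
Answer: 15332007/37 ≈ 4.1438e+5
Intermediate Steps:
P(H) = H - H²/370 (P(H) = (H*(-1/370))*H + H = (-H/370)*H + H = -H²/370 + H = H - H²/370)
P(-400) + 415211 = (1/370)*(-400)*(370 - 1*(-400)) + 415211 = (1/370)*(-400)*(370 + 400) + 415211 = (1/370)*(-400)*770 + 415211 = -30800/37 + 415211 = 15332007/37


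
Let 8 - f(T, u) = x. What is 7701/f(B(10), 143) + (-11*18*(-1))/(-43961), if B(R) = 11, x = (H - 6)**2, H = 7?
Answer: 338542275/307727 ≈ 1100.1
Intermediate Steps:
x = 1 (x = (7 - 6)**2 = 1**2 = 1)
f(T, u) = 7 (f(T, u) = 8 - 1*1 = 8 - 1 = 7)
7701/f(B(10), 143) + (-11*18*(-1))/(-43961) = 7701/7 + (-11*18*(-1))/(-43961) = 7701*(1/7) - 198*(-1)*(-1/43961) = 7701/7 + 198*(-1/43961) = 7701/7 - 198/43961 = 338542275/307727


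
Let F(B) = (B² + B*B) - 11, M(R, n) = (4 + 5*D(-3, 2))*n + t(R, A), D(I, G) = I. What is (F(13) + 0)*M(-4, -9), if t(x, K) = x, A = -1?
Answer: 31065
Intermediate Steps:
M(R, n) = R - 11*n (M(R, n) = (4 + 5*(-3))*n + R = (4 - 15)*n + R = -11*n + R = R - 11*n)
F(B) = -11 + 2*B² (F(B) = (B² + B²) - 11 = 2*B² - 11 = -11 + 2*B²)
(F(13) + 0)*M(-4, -9) = ((-11 + 2*13²) + 0)*(-4 - 11*(-9)) = ((-11 + 2*169) + 0)*(-4 + 99) = ((-11 + 338) + 0)*95 = (327 + 0)*95 = 327*95 = 31065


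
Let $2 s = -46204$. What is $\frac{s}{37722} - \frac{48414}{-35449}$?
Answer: $\frac{503665055}{668603589} \approx 0.75331$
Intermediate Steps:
$s = -23102$ ($s = \frac{1}{2} \left(-46204\right) = -23102$)
$\frac{s}{37722} - \frac{48414}{-35449} = - \frac{23102}{37722} - \frac{48414}{-35449} = \left(-23102\right) \frac{1}{37722} - - \frac{48414}{35449} = - \frac{11551}{18861} + \frac{48414}{35449} = \frac{503665055}{668603589}$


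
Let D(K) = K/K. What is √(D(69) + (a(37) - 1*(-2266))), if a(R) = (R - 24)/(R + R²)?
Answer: √4481505490/1406 ≈ 47.613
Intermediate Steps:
D(K) = 1
a(R) = (-24 + R)/(R + R²)
√(D(69) + (a(37) - 1*(-2266))) = √(1 + ((-24 + 37)/(37*(1 + 37)) - 1*(-2266))) = √(1 + ((1/37)*13/38 + 2266)) = √(1 + ((1/37)*(1/38)*13 + 2266)) = √(1 + (13/1406 + 2266)) = √(1 + 3186009/1406) = √(3187415/1406) = √4481505490/1406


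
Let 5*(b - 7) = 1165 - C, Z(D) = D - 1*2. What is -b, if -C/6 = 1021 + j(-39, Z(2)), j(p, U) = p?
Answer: -7092/5 ≈ -1418.4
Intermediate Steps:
Z(D) = -2 + D (Z(D) = D - 2 = -2 + D)
C = -5892 (C = -6*(1021 - 39) = -6*982 = -5892)
b = 7092/5 (b = 7 + (1165 - 1*(-5892))/5 = 7 + (1165 + 5892)/5 = 7 + (⅕)*7057 = 7 + 7057/5 = 7092/5 ≈ 1418.4)
-b = -1*7092/5 = -7092/5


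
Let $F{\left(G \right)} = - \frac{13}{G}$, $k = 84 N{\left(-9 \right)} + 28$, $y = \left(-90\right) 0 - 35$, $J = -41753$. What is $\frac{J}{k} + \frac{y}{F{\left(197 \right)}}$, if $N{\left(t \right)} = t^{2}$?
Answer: $\frac{46563851}{88816} \approx 524.27$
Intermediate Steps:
$y = -35$ ($y = 0 - 35 = -35$)
$k = 6832$ ($k = 84 \left(-9\right)^{2} + 28 = 84 \cdot 81 + 28 = 6804 + 28 = 6832$)
$\frac{J}{k} + \frac{y}{F{\left(197 \right)}} = - \frac{41753}{6832} - \frac{35}{\left(-13\right) \frac{1}{197}} = \left(-41753\right) \frac{1}{6832} - \frac{35}{\left(-13\right) \frac{1}{197}} = - \frac{41753}{6832} - \frac{35}{- \frac{13}{197}} = - \frac{41753}{6832} - - \frac{6895}{13} = - \frac{41753}{6832} + \frac{6895}{13} = \frac{46563851}{88816}$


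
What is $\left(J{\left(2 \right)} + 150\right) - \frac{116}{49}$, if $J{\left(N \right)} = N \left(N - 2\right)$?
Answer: $\frac{7234}{49} \approx 147.63$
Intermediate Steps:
$J{\left(N \right)} = N \left(-2 + N\right)$
$\left(J{\left(2 \right)} + 150\right) - \frac{116}{49} = \left(2 \left(-2 + 2\right) + 150\right) - \frac{116}{49} = \left(2 \cdot 0 + 150\right) - \frac{116}{49} = \left(0 + 150\right) - \frac{116}{49} = 150 - \frac{116}{49} = \frac{7234}{49}$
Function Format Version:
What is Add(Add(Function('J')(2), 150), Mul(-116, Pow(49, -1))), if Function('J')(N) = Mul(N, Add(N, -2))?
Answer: Rational(7234, 49) ≈ 147.63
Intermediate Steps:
Function('J')(N) = Mul(N, Add(-2, N))
Add(Add(Function('J')(2), 150), Mul(-116, Pow(49, -1))) = Add(Add(Mul(2, Add(-2, 2)), 150), Mul(-116, Pow(49, -1))) = Add(Add(Mul(2, 0), 150), Mul(-116, Rational(1, 49))) = Add(Add(0, 150), Rational(-116, 49)) = Add(150, Rational(-116, 49)) = Rational(7234, 49)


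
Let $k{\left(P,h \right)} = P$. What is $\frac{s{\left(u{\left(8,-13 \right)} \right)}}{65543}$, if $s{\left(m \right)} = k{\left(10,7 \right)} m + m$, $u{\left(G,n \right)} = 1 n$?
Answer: $- \frac{143}{65543} \approx -0.0021818$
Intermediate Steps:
$u{\left(G,n \right)} = n$
$s{\left(m \right)} = 11 m$ ($s{\left(m \right)} = 10 m + m = 11 m$)
$\frac{s{\left(u{\left(8,-13 \right)} \right)}}{65543} = \frac{11 \left(-13\right)}{65543} = \left(-143\right) \frac{1}{65543} = - \frac{143}{65543}$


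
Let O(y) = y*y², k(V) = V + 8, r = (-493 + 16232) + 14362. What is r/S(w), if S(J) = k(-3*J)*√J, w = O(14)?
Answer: -30101*√14/1611904 ≈ -0.069872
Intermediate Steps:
r = 30101 (r = 15739 + 14362 = 30101)
k(V) = 8 + V
O(y) = y³
w = 2744 (w = 14³ = 2744)
S(J) = √J*(8 - 3*J) (S(J) = (8 - 3*J)*√J = √J*(8 - 3*J))
r/S(w) = 30101/((√2744*(8 - 3*2744))) = 30101/(((14*√14)*(8 - 8232))) = 30101/(((14*√14)*(-8224))) = 30101/((-115136*√14)) = 30101*(-√14/1611904) = -30101*√14/1611904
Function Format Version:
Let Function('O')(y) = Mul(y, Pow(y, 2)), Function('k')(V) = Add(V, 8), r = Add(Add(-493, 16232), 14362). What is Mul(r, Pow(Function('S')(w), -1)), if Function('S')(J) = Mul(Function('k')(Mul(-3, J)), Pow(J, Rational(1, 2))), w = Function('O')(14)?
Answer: Mul(Rational(-30101, 1611904), Pow(14, Rational(1, 2))) ≈ -0.069872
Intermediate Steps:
r = 30101 (r = Add(15739, 14362) = 30101)
Function('k')(V) = Add(8, V)
Function('O')(y) = Pow(y, 3)
w = 2744 (w = Pow(14, 3) = 2744)
Function('S')(J) = Mul(Pow(J, Rational(1, 2)), Add(8, Mul(-3, J))) (Function('S')(J) = Mul(Add(8, Mul(-3, J)), Pow(J, Rational(1, 2))) = Mul(Pow(J, Rational(1, 2)), Add(8, Mul(-3, J))))
Mul(r, Pow(Function('S')(w), -1)) = Mul(30101, Pow(Mul(Pow(2744, Rational(1, 2)), Add(8, Mul(-3, 2744))), -1)) = Mul(30101, Pow(Mul(Mul(14, Pow(14, Rational(1, 2))), Add(8, -8232)), -1)) = Mul(30101, Pow(Mul(Mul(14, Pow(14, Rational(1, 2))), -8224), -1)) = Mul(30101, Pow(Mul(-115136, Pow(14, Rational(1, 2))), -1)) = Mul(30101, Mul(Rational(-1, 1611904), Pow(14, Rational(1, 2)))) = Mul(Rational(-30101, 1611904), Pow(14, Rational(1, 2)))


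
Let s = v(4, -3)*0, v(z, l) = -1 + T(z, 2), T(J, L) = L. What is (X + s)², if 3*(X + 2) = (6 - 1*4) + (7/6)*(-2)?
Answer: 361/81 ≈ 4.4568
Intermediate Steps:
v(z, l) = 1 (v(z, l) = -1 + 2 = 1)
X = -19/9 (X = -2 + ((6 - 1*4) + (7/6)*(-2))/3 = -2 + ((6 - 4) + (7*(⅙))*(-2))/3 = -2 + (2 + (7/6)*(-2))/3 = -2 + (2 - 7/3)/3 = -2 + (⅓)*(-⅓) = -2 - ⅑ = -19/9 ≈ -2.1111)
s = 0 (s = 1*0 = 0)
(X + s)² = (-19/9 + 0)² = (-19/9)² = 361/81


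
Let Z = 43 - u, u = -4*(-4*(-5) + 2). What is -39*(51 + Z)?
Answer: -7098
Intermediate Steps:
u = -88 (u = -4*(20 + 2) = -4*22 = -88)
Z = 131 (Z = 43 - 1*(-88) = 43 + 88 = 131)
-39*(51 + Z) = -39*(51 + 131) = -39*182 = -7098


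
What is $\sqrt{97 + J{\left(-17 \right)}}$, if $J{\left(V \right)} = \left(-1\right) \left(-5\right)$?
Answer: $\sqrt{102} \approx 10.1$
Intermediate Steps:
$J{\left(V \right)} = 5$
$\sqrt{97 + J{\left(-17 \right)}} = \sqrt{97 + 5} = \sqrt{102}$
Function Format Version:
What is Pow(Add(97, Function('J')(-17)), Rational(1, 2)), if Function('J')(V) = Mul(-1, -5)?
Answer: Pow(102, Rational(1, 2)) ≈ 10.100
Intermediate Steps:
Function('J')(V) = 5
Pow(Add(97, Function('J')(-17)), Rational(1, 2)) = Pow(Add(97, 5), Rational(1, 2)) = Pow(102, Rational(1, 2))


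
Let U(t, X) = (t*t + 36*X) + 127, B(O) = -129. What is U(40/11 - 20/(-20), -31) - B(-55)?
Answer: -101459/121 ≈ -838.50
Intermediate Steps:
U(t, X) = 127 + t² + 36*X (U(t, X) = (t² + 36*X) + 127 = 127 + t² + 36*X)
U(40/11 - 20/(-20), -31) - B(-55) = (127 + (40/11 - 20/(-20))² + 36*(-31)) - 1*(-129) = (127 + (40*(1/11) - 20*(-1/20))² - 1116) + 129 = (127 + (40/11 + 1)² - 1116) + 129 = (127 + (51/11)² - 1116) + 129 = (127 + 2601/121 - 1116) + 129 = -117068/121 + 129 = -101459/121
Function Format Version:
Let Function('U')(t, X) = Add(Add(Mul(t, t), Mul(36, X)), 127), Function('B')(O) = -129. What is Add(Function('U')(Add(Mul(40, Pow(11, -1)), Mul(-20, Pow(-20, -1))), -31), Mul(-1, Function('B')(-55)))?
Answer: Rational(-101459, 121) ≈ -838.50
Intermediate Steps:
Function('U')(t, X) = Add(127, Pow(t, 2), Mul(36, X)) (Function('U')(t, X) = Add(Add(Pow(t, 2), Mul(36, X)), 127) = Add(127, Pow(t, 2), Mul(36, X)))
Add(Function('U')(Add(Mul(40, Pow(11, -1)), Mul(-20, Pow(-20, -1))), -31), Mul(-1, Function('B')(-55))) = Add(Add(127, Pow(Add(Mul(40, Pow(11, -1)), Mul(-20, Pow(-20, -1))), 2), Mul(36, -31)), Mul(-1, -129)) = Add(Add(127, Pow(Add(Mul(40, Rational(1, 11)), Mul(-20, Rational(-1, 20))), 2), -1116), 129) = Add(Add(127, Pow(Add(Rational(40, 11), 1), 2), -1116), 129) = Add(Add(127, Pow(Rational(51, 11), 2), -1116), 129) = Add(Add(127, Rational(2601, 121), -1116), 129) = Add(Rational(-117068, 121), 129) = Rational(-101459, 121)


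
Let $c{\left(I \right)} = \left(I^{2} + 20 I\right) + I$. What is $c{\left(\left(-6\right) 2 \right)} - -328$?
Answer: $220$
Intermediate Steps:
$c{\left(I \right)} = I^{2} + 21 I$
$c{\left(\left(-6\right) 2 \right)} - -328 = \left(-6\right) 2 \left(21 - 12\right) - -328 = - 12 \left(21 - 12\right) + 328 = \left(-12\right) 9 + 328 = -108 + 328 = 220$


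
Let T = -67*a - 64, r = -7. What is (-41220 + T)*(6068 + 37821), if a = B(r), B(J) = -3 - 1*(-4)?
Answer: -1814854039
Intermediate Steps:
B(J) = 1 (B(J) = -3 + 4 = 1)
a = 1
T = -131 (T = -67*1 - 64 = -67 - 64 = -131)
(-41220 + T)*(6068 + 37821) = (-41220 - 131)*(6068 + 37821) = -41351*43889 = -1814854039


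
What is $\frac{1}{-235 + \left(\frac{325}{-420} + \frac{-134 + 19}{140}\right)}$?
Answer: $- \frac{42}{9937} \approx -0.0042266$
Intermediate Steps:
$\frac{1}{-235 + \left(\frac{325}{-420} + \frac{-134 + 19}{140}\right)} = \frac{1}{-235 + \left(325 \left(- \frac{1}{420}\right) - \frac{23}{28}\right)} = \frac{1}{-235 - \frac{67}{42}} = \frac{1}{- \frac{9937}{42}} = - \frac{42}{9937}$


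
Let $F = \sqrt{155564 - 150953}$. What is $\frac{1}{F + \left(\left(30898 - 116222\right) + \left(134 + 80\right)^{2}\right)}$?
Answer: $- \frac{13176}{520819391} - \frac{\sqrt{4611}}{1562458173} \approx -2.5342 \cdot 10^{-5}$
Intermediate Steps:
$F = \sqrt{4611} \approx 67.904$
$\frac{1}{F + \left(\left(30898 - 116222\right) + \left(134 + 80\right)^{2}\right)} = \frac{1}{\sqrt{4611} + \left(\left(30898 - 116222\right) + \left(134 + 80\right)^{2}\right)} = \frac{1}{\sqrt{4611} - \left(85324 - 214^{2}\right)} = \frac{1}{\sqrt{4611} + \left(-85324 + 45796\right)} = \frac{1}{\sqrt{4611} - 39528} = \frac{1}{-39528 + \sqrt{4611}}$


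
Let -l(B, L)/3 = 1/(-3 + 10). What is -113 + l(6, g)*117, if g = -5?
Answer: -1142/7 ≈ -163.14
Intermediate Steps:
l(B, L) = -3/7 (l(B, L) = -3/(-3 + 10) = -3/7)
-113 + l(6, g)*117 = -113 - 3/7*117 = -113 - 351/7 = -1142/7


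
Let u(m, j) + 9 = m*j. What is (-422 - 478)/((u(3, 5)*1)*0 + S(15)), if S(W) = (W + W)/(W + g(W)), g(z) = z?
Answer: -900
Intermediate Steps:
u(m, j) = -9 + j*m (u(m, j) = -9 + m*j = -9 + j*m)
S(W) = 1 (S(W) = (W + W)/(W + W) = (2*W)/((2*W)) = (2*W)*(1/(2*W)) = 1)
(-422 - 478)/((u(3, 5)*1)*0 + S(15)) = (-422 - 478)/(((-9 + 5*3)*1)*0 + 1) = -900/(((-9 + 15)*1)*0 + 1) = -900/((6*1)*0 + 1) = -900/(6*0 + 1) = -900/(0 + 1) = -900/1 = -900*1 = -900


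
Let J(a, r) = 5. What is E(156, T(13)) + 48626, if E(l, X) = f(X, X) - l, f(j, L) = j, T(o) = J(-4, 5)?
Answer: 48475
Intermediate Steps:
T(o) = 5
E(l, X) = X - l
E(156, T(13)) + 48626 = (5 - 1*156) + 48626 = (5 - 156) + 48626 = -151 + 48626 = 48475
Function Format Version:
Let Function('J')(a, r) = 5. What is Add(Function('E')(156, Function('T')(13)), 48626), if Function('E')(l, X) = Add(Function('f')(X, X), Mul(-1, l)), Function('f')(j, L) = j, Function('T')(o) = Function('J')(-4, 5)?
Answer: 48475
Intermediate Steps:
Function('T')(o) = 5
Function('E')(l, X) = Add(X, Mul(-1, l))
Add(Function('E')(156, Function('T')(13)), 48626) = Add(Add(5, Mul(-1, 156)), 48626) = Add(Add(5, -156), 48626) = Add(-151, 48626) = 48475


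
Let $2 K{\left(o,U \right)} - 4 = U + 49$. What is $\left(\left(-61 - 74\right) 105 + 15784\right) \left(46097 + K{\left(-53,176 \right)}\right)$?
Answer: $\frac{148708607}{2} \approx 7.4354 \cdot 10^{7}$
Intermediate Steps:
$K{\left(o,U \right)} = \frac{53}{2} + \frac{U}{2}$ ($K{\left(o,U \right)} = 2 + \frac{U + 49}{2} = 2 + \frac{49 + U}{2} = 2 + \left(\frac{49}{2} + \frac{U}{2}\right) = \frac{53}{2} + \frac{U}{2}$)
$\left(\left(-61 - 74\right) 105 + 15784\right) \left(46097 + K{\left(-53,176 \right)}\right) = \left(\left(-61 - 74\right) 105 + 15784\right) \left(46097 + \left(\frac{53}{2} + \frac{1}{2} \cdot 176\right)\right) = \left(\left(-135\right) 105 + 15784\right) \left(46097 + \left(\frac{53}{2} + 88\right)\right) = \left(-14175 + 15784\right) \left(46097 + \frac{229}{2}\right) = 1609 \cdot \frac{92423}{2} = \frac{148708607}{2}$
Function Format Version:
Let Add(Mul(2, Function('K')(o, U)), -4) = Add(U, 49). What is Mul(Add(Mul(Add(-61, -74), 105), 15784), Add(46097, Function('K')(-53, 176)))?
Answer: Rational(148708607, 2) ≈ 7.4354e+7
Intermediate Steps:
Function('K')(o, U) = Add(Rational(53, 2), Mul(Rational(1, 2), U)) (Function('K')(o, U) = Add(2, Mul(Rational(1, 2), Add(U, 49))) = Add(2, Mul(Rational(1, 2), Add(49, U))) = Add(2, Add(Rational(49, 2), Mul(Rational(1, 2), U))) = Add(Rational(53, 2), Mul(Rational(1, 2), U)))
Mul(Add(Mul(Add(-61, -74), 105), 15784), Add(46097, Function('K')(-53, 176))) = Mul(Add(Mul(Add(-61, -74), 105), 15784), Add(46097, Add(Rational(53, 2), Mul(Rational(1, 2), 176)))) = Mul(Add(Mul(-135, 105), 15784), Add(46097, Add(Rational(53, 2), 88))) = Mul(Add(-14175, 15784), Add(46097, Rational(229, 2))) = Mul(1609, Rational(92423, 2)) = Rational(148708607, 2)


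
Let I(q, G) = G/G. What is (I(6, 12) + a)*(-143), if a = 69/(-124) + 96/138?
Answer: -464607/2852 ≈ -162.91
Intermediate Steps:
I(q, G) = 1
a = 397/2852 (a = 69*(-1/124) + 96*(1/138) = -69/124 + 16/23 = 397/2852 ≈ 0.13920)
(I(6, 12) + a)*(-143) = (1 + 397/2852)*(-143) = (3249/2852)*(-143) = -464607/2852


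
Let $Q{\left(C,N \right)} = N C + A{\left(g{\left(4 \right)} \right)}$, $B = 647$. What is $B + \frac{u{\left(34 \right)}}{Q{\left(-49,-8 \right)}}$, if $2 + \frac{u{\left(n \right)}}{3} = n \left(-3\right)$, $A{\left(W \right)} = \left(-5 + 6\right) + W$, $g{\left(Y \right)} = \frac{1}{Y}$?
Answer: $\frac{78191}{121} \approx 646.21$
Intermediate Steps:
$A{\left(W \right)} = 1 + W$
$Q{\left(C,N \right)} = \frac{5}{4} + C N$ ($Q{\left(C,N \right)} = N C + \left(1 + \frac{1}{4}\right) = C N + \left(1 + \frac{1}{4}\right) = C N + \frac{5}{4} = \frac{5}{4} + C N$)
$u{\left(n \right)} = -6 - 9 n$ ($u{\left(n \right)} = -6 + 3 n \left(-3\right) = -6 + 3 \left(- 3 n\right) = -6 - 9 n$)
$B + \frac{u{\left(34 \right)}}{Q{\left(-49,-8 \right)}} = 647 + \frac{-6 - 306}{\frac{5}{4} - -392} = 647 + \frac{-6 - 306}{\frac{5}{4} + 392} = 647 - \frac{312}{\frac{1573}{4}} = 647 - \frac{96}{121} = \frac{78191}{121}$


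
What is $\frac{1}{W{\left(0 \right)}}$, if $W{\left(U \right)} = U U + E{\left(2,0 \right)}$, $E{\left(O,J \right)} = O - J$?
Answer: $\frac{1}{2} \approx 0.5$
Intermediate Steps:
$W{\left(U \right)} = 2 + U^{2}$ ($W{\left(U \right)} = U U + \left(2 - 0\right) = U^{2} + \left(2 + 0\right) = U^{2} + 2 = 2 + U^{2}$)
$\frac{1}{W{\left(0 \right)}} = \frac{1}{2 + 0^{2}} = \frac{1}{2 + 0} = \frac{1}{2}$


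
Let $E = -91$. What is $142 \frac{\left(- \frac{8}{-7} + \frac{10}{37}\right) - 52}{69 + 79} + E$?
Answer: $- \frac{1337174}{9583} \approx -139.54$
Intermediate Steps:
$142 \frac{\left(- \frac{8}{-7} + \frac{10}{37}\right) - 52}{69 + 79} + E = 142 \frac{\left(- \frac{8}{-7} + \frac{10}{37}\right) - 52}{69 + 79} - 91 = 142 \frac{\left(\left(-8\right) \left(- \frac{1}{7}\right) + 10 \cdot \frac{1}{37}\right) - 52}{148} - 91 = 142 \left(\left(\frac{8}{7} + \frac{10}{37}\right) - 52\right) \frac{1}{148} - 91 = 142 \left(\frac{366}{259} - 52\right) \frac{1}{148} - 91 = 142 \left(\left(- \frac{13102}{259}\right) \frac{1}{148}\right) - 91 = 142 \left(- \frac{6551}{19166}\right) - 91 = - \frac{465121}{9583} - 91 = - \frac{1337174}{9583}$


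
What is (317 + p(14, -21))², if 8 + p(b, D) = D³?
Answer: 80138304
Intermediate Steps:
p(b, D) = -8 + D³
(317 + p(14, -21))² = (317 + (-8 + (-21)³))² = (317 + (-8 - 9261))² = (317 - 9269)² = (-8952)² = 80138304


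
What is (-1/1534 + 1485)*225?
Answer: 512547525/1534 ≈ 3.3413e+5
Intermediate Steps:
(-1/1534 + 1485)*225 = (2277989/1534)*225 = 512547525/1534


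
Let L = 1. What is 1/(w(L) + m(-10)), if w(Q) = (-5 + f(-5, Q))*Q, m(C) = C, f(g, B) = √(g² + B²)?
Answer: -15/199 - √26/199 ≈ -0.10100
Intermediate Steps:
f(g, B) = √(B² + g²)
w(Q) = Q*(-5 + √(25 + Q²)) (w(Q) = (-5 + √(Q² + (-5)²))*Q = (-5 + √(Q² + 25))*Q = (-5 + √(25 + Q²))*Q = Q*(-5 + √(25 + Q²)))
1/(w(L) + m(-10)) = 1/(1*(-5 + √(25 + 1²)) - 10) = 1/(1*(-5 + √(25 + 1)) - 10) = 1/(1*(-5 + √26) - 10) = 1/((-5 + √26) - 10) = 1/(-15 + √26)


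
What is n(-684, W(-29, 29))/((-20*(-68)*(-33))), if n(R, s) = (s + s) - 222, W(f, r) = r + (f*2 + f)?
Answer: 169/22440 ≈ 0.0075312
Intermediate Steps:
W(f, r) = r + 3*f (W(f, r) = r + (2*f + f) = r + 3*f)
n(R, s) = -222 + 2*s (n(R, s) = 2*s - 222 = -222 + 2*s)
n(-684, W(-29, 29))/((-20*(-68)*(-33))) = (-222 + 2*(29 + 3*(-29)))/((-20*(-68)*(-33))) = (-222 + 2*(29 - 87))/((1360*(-33))) = (-222 + 2*(-58))/(-44880) = (-222 - 116)*(-1/44880) = -338*(-1/44880) = 169/22440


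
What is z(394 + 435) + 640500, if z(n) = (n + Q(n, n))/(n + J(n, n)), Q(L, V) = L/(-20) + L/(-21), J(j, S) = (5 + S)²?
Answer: 187334529164191/292481700 ≈ 6.4050e+5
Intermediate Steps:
Q(L, V) = -41*L/420 (Q(L, V) = L*(-1/20) + L*(-1/21) = -L/20 - L/21 = -41*L/420)
z(n) = 379*n/(420*(n + (5 + n)²)) (z(n) = (n - 41*n/420)/(n + (5 + n)²) = (379*n/420)/(n + (5 + n)²) = 379*n/(420*(n + (5 + n)²)))
z(394 + 435) + 640500 = 379*(394 + 435)/(420*((394 + 435) + (5 + (394 + 435))²)) + 640500 = (379/420)*829/(829 + (5 + 829)²) + 640500 = (379/420)*829/(829 + 834²) + 640500 = (379/420)*829/(829 + 695556) + 640500 = (379/420)*829/696385 + 640500 = (379/420)*829*(1/696385) + 640500 = 314191/292481700 + 640500 = 187334529164191/292481700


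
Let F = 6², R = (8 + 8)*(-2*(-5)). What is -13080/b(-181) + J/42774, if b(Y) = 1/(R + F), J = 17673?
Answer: -36552943549/14258 ≈ -2.5637e+6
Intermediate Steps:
R = 160 (R = 16*10 = 160)
F = 36
b(Y) = 1/196 (b(Y) = 1/(160 + 36) = 1/196)
-13080/b(-181) + J/42774 = -13080/1/196 + 17673/42774 = -13080*196 + 17673*(1/42774) = -2563680 + 5891/14258 = -36552943549/14258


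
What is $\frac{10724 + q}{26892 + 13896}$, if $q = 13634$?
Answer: $\frac{12179}{20394} \approx 0.59719$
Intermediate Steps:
$\frac{10724 + q}{26892 + 13896} = \frac{10724 + 13634}{26892 + 13896} = \frac{24358}{40788} = 24358 \cdot \frac{1}{40788} = \frac{12179}{20394}$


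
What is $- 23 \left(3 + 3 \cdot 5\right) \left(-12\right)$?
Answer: $4968$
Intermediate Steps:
$- 23 \left(3 + 3 \cdot 5\right) \left(-12\right) = - 23 \left(3 + 15\right) \left(-12\right) = - 23 \cdot 18 \left(-12\right) = \left(-23\right) \left(-216\right) = 4968$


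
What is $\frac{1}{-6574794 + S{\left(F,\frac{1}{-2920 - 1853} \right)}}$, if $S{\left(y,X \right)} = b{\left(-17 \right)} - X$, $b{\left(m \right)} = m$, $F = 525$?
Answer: $- \frac{4773}{31381572902} \approx -1.521 \cdot 10^{-7}$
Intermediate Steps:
$S{\left(y,X \right)} = -17 - X$
$\frac{1}{-6574794 + S{\left(F,\frac{1}{-2920 - 1853} \right)}} = \frac{1}{-6574794 - \left(17 + \frac{1}{-2920 - 1853}\right)} = \frac{1}{-6574794 - \frac{81140}{4773}} = \frac{1}{- \frac{31381572902}{4773}} = - \frac{4773}{31381572902}$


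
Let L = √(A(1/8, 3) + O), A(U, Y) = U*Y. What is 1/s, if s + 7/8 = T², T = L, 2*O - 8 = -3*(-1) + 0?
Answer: ⅕ ≈ 0.20000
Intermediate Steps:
O = 11/2 (O = 4 + (-3*(-1) + 0)/2 = 4 + (3 + 0)/2 = 4 + (½)*3 = 4 + 3/2 = 11/2 ≈ 5.5000)
L = √94/4 (L = √(3/8 + 11/2) = √(47/8) = √94/4 ≈ 2.4238)
T = √94/4 ≈ 2.4238
s = 5 (s = -7/8 + (√94/4)² = -7/8 + 47/8 = 5)
1/s = 1/5 = ⅕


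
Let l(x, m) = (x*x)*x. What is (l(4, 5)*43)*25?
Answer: 68800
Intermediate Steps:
l(x, m) = x³ (l(x, m) = x²*x = x³)
(l(4, 5)*43)*25 = (4³*43)*25 = (64*43)*25 = 2752*25 = 68800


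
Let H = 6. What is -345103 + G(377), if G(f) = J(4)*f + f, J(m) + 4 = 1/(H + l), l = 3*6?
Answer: -8309239/24 ≈ -3.4622e+5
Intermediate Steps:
l = 18
J(m) = -95/24 (J(m) = -4 + 1/(6 + 18) = -4 + 1/24 = -95/24)
G(f) = -71*f/24 (G(f) = -95*f/24 + f = -71*f/24)
-345103 + G(377) = -345103 - 71/24*377 = -345103 - 26767/24 = -8309239/24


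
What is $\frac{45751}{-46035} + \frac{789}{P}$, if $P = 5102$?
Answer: $- \frac{197099987}{234870570} \approx -0.83919$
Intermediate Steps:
$\frac{45751}{-46035} + \frac{789}{P} = \frac{45751}{-46035} + \frac{789}{5102} = 45751 \left(- \frac{1}{46035}\right) + 789 \cdot \frac{1}{5102} = - \frac{45751}{46035} + \frac{789}{5102} = - \frac{197099987}{234870570}$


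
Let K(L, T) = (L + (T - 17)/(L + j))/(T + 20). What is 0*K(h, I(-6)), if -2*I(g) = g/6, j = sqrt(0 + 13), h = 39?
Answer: 0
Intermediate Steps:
j = sqrt(13) ≈ 3.6056
I(g) = -g/12 (I(g) = -g/(2*6) = -g/12)
K(L, T) = (L + (-17 + T)/(L + sqrt(13)))/(20 + T) (K(L, T) = (L + (T - 17)/(L + sqrt(13)))/(T + 20) = (L + (-17 + T)/(L + sqrt(13)))/(20 + T))
0*K(h, I(-6)) = 0*((-17 - 1/12*(-6) + 39**2 + 39*sqrt(13))/(20*39 + 20*sqrt(13) + 39*(-1/12*(-6)) + (-1/12*(-6))*sqrt(13))) = 0*((-17 + 1/2 + 1521 + 39*sqrt(13))/(780 + 20*sqrt(13) + 39*(1/2) + sqrt(13)/2)) = 0*((3009/2 + 39*sqrt(13))/(780 + 20*sqrt(13) + 39/2 + sqrt(13)/2)) = 0*((3009/2 + 39*sqrt(13))/(1599/2 + 41*sqrt(13)/2)) = 0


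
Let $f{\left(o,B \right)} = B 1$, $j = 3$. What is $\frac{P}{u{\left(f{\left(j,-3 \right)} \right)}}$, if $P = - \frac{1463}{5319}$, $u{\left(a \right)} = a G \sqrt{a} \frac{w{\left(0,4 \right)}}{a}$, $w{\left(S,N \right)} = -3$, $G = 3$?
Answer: $- \frac{1463 i \sqrt{3}}{143613} \approx - 0.017645 i$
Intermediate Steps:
$f{\left(o,B \right)} = B$
$u{\left(a \right)} = - 9 \sqrt{a}$ ($u{\left(a \right)} = a 3 \sqrt{a} \left(- \frac{3}{a}\right) = 3 a^{\frac{3}{2}} \left(- \frac{3}{a}\right) = - 9 \sqrt{a}$)
$P = - \frac{1463}{5319}$ ($P = \left(-1463\right) \frac{1}{5319} = - \frac{1463}{5319} \approx -0.27505$)
$\frac{P}{u{\left(f{\left(j,-3 \right)} \right)}} = - \frac{1463}{5319 \left(- 9 \sqrt{-3}\right)} = - \frac{1463}{5319 \left(- 9 i \sqrt{3}\right)} = - \frac{1463 \frac{i \sqrt{3}}{27}}{5319} = - \frac{1463 i \sqrt{3}}{143613}$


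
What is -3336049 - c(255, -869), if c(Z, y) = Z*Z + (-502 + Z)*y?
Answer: -3615717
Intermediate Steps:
c(Z, y) = Z² + y*(-502 + Z)
-3336049 - c(255, -869) = -3336049 - (255² - 502*(-869) + 255*(-869)) = -3336049 - (65025 + 436238 - 221595) = -3336049 - 1*279668 = -3336049 - 279668 = -3615717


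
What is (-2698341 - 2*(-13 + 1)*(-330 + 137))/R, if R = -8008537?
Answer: 2702973/8008537 ≈ 0.33751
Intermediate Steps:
(-2698341 - 2*(-13 + 1)*(-330 + 137))/R = (-2698341 - 2*(-13 + 1)*(-330 + 137))/(-8008537) = (-2698341 - 2*(-12)*(-193))*(-1/8008537) = (-2698341 - (-24)*(-193))*(-1/8008537) = (-2698341 - 1*4632)*(-1/8008537) = (-2698341 - 4632)*(-1/8008537) = -2702973*(-1/8008537) = 2702973/8008537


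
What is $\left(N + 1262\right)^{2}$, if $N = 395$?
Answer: $2745649$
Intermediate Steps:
$\left(N + 1262\right)^{2} = \left(395 + 1262\right)^{2} = 1657^{2} = 2745649$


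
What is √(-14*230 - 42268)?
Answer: 4*I*√2843 ≈ 213.28*I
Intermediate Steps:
√(-14*230 - 42268) = √(-3220 - 42268) = √(-45488) = 4*I*√2843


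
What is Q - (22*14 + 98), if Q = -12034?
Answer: -12440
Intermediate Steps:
Q - (22*14 + 98) = -12034 - (22*14 + 98) = -12034 - (308 + 98) = -12034 - 1*406 = -12034 - 406 = -12440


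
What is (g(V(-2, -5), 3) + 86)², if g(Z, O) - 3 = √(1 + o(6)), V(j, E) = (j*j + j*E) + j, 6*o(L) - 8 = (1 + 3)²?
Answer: (89 + √5)² ≈ 8324.0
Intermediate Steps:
o(L) = 4 (o(L) = 4/3 + (1 + 3)²/6 = 4/3 + (⅙)*4² = 4/3 + (⅙)*16 = 4/3 + 8/3 = 4)
V(j, E) = j + j² + E*j (V(j, E) = (j² + E*j) + j = j + j² + E*j)
g(Z, O) = 3 + √5 (g(Z, O) = 3 + √(1 + 4) = 3 + √5)
(g(V(-2, -5), 3) + 86)² = ((3 + √5) + 86)² = (89 + √5)²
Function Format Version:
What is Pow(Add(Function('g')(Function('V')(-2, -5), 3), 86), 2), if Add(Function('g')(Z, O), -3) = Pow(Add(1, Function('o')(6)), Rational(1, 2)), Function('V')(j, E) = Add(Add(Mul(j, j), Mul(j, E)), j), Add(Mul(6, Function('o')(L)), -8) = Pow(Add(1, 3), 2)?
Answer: Pow(Add(89, Pow(5, Rational(1, 2))), 2) ≈ 8324.0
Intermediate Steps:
Function('o')(L) = 4 (Function('o')(L) = Add(Rational(4, 3), Mul(Rational(1, 6), Pow(Add(1, 3), 2))) = Add(Rational(4, 3), Mul(Rational(1, 6), Pow(4, 2))) = Add(Rational(4, 3), Mul(Rational(1, 6), 16)) = Add(Rational(4, 3), Rational(8, 3)) = 4)
Function('V')(j, E) = Add(j, Pow(j, 2), Mul(E, j)) (Function('V')(j, E) = Add(Add(Pow(j, 2), Mul(E, j)), j) = Add(j, Pow(j, 2), Mul(E, j)))
Function('g')(Z, O) = Add(3, Pow(5, Rational(1, 2))) (Function('g')(Z, O) = Add(3, Pow(Add(1, 4), Rational(1, 2))) = Add(3, Pow(5, Rational(1, 2))))
Pow(Add(Function('g')(Function('V')(-2, -5), 3), 86), 2) = Pow(Add(Add(3, Pow(5, Rational(1, 2))), 86), 2) = Pow(Add(89, Pow(5, Rational(1, 2))), 2)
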